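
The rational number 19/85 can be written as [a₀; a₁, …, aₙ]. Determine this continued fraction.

[0; 4, 2, 9]

Run the Euclidean algorithm, recording each quotient:
⌊19/85⌋ = 0, remainder 19
⌊85/19⌋ = 4, remainder 9
⌊19/9⌋ = 2, remainder 1
⌊9/1⌋ = 9, remainder 0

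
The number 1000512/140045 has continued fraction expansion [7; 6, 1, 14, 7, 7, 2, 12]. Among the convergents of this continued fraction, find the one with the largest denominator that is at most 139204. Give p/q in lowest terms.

List convergents until the denominator exceeds the bound:
a_0 = 7: 7/1  (≤ bound)
a_1 = 6: 43/6  (≤ bound)
a_2 = 1: 50/7  (≤ bound)
a_3 = 14: 743/104  (≤ bound)
a_4 = 7: 5251/735  (≤ bound)
a_5 = 7: 37500/5249  (≤ bound)
a_6 = 2: 80251/11233  (≤ bound)
a_7 = 12: 1000512/140045  (> 139204, stop)

80251/11233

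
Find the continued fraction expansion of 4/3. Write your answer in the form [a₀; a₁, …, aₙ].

⌊4/3⌋ = 1, remainder 1
⌊3/1⌋ = 3, remainder 0

[1; 3]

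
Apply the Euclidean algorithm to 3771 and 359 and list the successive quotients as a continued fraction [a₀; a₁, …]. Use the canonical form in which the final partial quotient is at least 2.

⌊3771/359⌋ = 10, remainder 181
⌊359/181⌋ = 1, remainder 178
⌊181/178⌋ = 1, remainder 3
⌊178/3⌋ = 59, remainder 1
⌊3/1⌋ = 3, remainder 0

[10; 1, 1, 59, 3]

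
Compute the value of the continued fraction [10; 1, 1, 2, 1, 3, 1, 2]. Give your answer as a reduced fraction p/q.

973/92

Start with 2.
1 + 1/(2/1) = 1 + 1/2 = 3/2
3 + 1/(3/2) = 3 + 2/3 = 11/3
1 + 1/(11/3) = 1 + 3/11 = 14/11
2 + 1/(14/11) = 2 + 11/14 = 39/14
1 + 1/(39/14) = 1 + 14/39 = 53/39
1 + 1/(53/39) = 1 + 39/53 = 92/53
10 + 1/(92/53) = 10 + 53/92 = 973/92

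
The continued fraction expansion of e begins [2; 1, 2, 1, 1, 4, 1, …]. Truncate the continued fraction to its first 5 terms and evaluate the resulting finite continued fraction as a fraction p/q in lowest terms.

Work from the innermost term outward:
Start with 1.
1 + 1/(1/1) = 1 + 1/1 = 2/1
2 + 1/(2/1) = 2 + 1/2 = 5/2
1 + 1/(5/2) = 1 + 2/5 = 7/5
2 + 1/(7/5) = 2 + 5/7 = 19/7

19/7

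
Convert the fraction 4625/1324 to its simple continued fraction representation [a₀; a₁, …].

4625 ÷ 1324 → quotient 3, remainder 653
1324 ÷ 653 → quotient 2, remainder 18
653 ÷ 18 → quotient 36, remainder 5
18 ÷ 5 → quotient 3, remainder 3
5 ÷ 3 → quotient 1, remainder 2
3 ÷ 2 → quotient 1, remainder 1
2 ÷ 1 → quotient 2, remainder 0

[3; 2, 36, 3, 1, 1, 2]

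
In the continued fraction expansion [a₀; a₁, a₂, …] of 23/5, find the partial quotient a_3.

⌊23/5⌋ = 4, remainder 3
⌊5/3⌋ = 1, remainder 2
⌊3/2⌋ = 1, remainder 1
⌊2/1⌋ = 2, remainder 0

2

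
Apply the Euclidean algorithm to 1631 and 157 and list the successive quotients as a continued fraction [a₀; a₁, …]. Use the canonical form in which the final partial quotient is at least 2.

[10; 2, 1, 1, 2, 1, 8]

Apply division with remainder until the remainder is 0:
⌊1631/157⌋ = 10, remainder 61
⌊157/61⌋ = 2, remainder 35
⌊61/35⌋ = 1, remainder 26
⌊35/26⌋ = 1, remainder 9
⌊26/9⌋ = 2, remainder 8
⌊9/8⌋ = 1, remainder 1
⌊8/1⌋ = 8, remainder 0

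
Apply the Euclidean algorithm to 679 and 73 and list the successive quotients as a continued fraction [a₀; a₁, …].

[9; 3, 3, 7]

679 ÷ 73 → quotient 9, remainder 22
73 ÷ 22 → quotient 3, remainder 7
22 ÷ 7 → quotient 3, remainder 1
7 ÷ 1 → quotient 7, remainder 0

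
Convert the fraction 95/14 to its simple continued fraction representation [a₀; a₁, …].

Apply division with remainder until the remainder is 0:
95 ÷ 14 → quotient 6, remainder 11
14 ÷ 11 → quotient 1, remainder 3
11 ÷ 3 → quotient 3, remainder 2
3 ÷ 2 → quotient 1, remainder 1
2 ÷ 1 → quotient 2, remainder 0

[6; 1, 3, 1, 2]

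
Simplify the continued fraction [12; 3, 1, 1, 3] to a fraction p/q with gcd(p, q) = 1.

Start with 3.
1 + 1/(3/1) = 1 + 1/3 = 4/3
1 + 1/(4/3) = 1 + 3/4 = 7/4
3 + 1/(7/4) = 3 + 4/7 = 25/7
12 + 1/(25/7) = 12 + 7/25 = 307/25

307/25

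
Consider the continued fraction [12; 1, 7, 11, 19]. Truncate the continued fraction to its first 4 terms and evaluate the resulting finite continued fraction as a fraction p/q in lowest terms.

1146/89

a_0 = 12: 12/1
a_1 = 1: 13/1
a_2 = 7: 103/8
a_3 = 11: 1146/89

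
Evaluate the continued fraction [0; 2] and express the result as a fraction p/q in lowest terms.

Collapse the nested fraction from the inside out:
Start with 2.
0 + 1/(2/1) = 0 + 1/2 = 1/2

1/2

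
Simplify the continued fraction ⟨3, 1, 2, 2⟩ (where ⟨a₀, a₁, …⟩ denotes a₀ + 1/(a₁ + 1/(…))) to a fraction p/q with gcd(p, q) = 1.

26/7

Build up convergents one term at a time:
a_0 = 3: 3/1
a_1 = 1: 4/1
a_2 = 2: 11/3
a_3 = 2: 26/7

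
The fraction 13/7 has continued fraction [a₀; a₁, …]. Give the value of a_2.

6

13 = 1·7 + 6, so a_0 = 1
7 = 1·6 + 1, so a_1 = 1
6 = 6·1 + 0, so a_2 = 6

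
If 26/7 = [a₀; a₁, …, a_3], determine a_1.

1

26 = 3·7 + 5, so a_0 = 3
7 = 1·5 + 2, so a_1 = 1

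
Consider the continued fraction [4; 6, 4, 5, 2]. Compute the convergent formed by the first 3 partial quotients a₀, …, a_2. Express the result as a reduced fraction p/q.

104/25

Compute successive convergents:
a_0 = 4: 4/1
a_1 = 6: 25/6
a_2 = 4: 104/25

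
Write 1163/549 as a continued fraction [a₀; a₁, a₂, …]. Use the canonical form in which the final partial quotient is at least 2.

[2; 8, 2, 4, 7]

Run the Euclidean algorithm, recording each quotient:
1163 ÷ 549 → quotient 2, remainder 65
549 ÷ 65 → quotient 8, remainder 29
65 ÷ 29 → quotient 2, remainder 7
29 ÷ 7 → quotient 4, remainder 1
7 ÷ 1 → quotient 7, remainder 0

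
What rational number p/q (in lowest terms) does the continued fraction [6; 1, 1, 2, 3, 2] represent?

257/39

Start with 2.
3 + 1/(2/1) = 3 + 1/2 = 7/2
2 + 1/(7/2) = 2 + 2/7 = 16/7
1 + 1/(16/7) = 1 + 7/16 = 23/16
1 + 1/(23/16) = 1 + 16/23 = 39/23
6 + 1/(39/23) = 6 + 23/39 = 257/39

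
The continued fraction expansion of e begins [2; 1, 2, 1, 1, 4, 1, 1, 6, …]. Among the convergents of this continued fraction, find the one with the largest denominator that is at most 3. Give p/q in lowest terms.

a_0 = 2: 2/1  (≤ bound)
a_1 = 1: 3/1  (≤ bound)
a_2 = 2: 8/3  (≤ bound)
a_3 = 1: 11/4  (> 3, stop)

8/3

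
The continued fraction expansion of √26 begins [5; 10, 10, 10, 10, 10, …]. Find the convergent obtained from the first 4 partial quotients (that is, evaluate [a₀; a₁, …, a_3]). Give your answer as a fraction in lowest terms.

5201/1020

Start with 10.
10 + 1/(10/1) = 10 + 1/10 = 101/10
10 + 1/(101/10) = 10 + 10/101 = 1020/101
5 + 1/(1020/101) = 5 + 101/1020 = 5201/1020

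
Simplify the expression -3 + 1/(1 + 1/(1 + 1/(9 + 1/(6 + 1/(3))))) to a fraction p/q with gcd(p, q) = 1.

-908/367

Starting at the tail and folding back:
Start with 3.
6 + 1/(3/1) = 6 + 1/3 = 19/3
9 + 1/(19/3) = 9 + 3/19 = 174/19
1 + 1/(174/19) = 1 + 19/174 = 193/174
1 + 1/(193/174) = 1 + 174/193 = 367/193
-3 + 1/(367/193) = -3 + 193/367 = -908/367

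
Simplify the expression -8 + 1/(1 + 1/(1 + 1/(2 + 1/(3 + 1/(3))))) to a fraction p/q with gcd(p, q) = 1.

-415/56

a_0 = -8: -8/1
a_1 = 1: -7/1
a_2 = 1: -15/2
a_3 = 2: -37/5
a_4 = 3: -126/17
a_5 = 3: -415/56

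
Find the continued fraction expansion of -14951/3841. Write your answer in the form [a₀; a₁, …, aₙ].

[-4; 9, 3, 3, 41]

Repeatedly divide and take the remainder:
⌊-14951/3841⌋ = -4, remainder 413
⌊3841/413⌋ = 9, remainder 124
⌊413/124⌋ = 3, remainder 41
⌊124/41⌋ = 3, remainder 1
⌊41/1⌋ = 41, remainder 0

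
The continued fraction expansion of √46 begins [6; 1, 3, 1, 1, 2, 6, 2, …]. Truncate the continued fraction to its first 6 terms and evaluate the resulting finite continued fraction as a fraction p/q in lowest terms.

Start with 2.
1 + 1/(2/1) = 1 + 1/2 = 3/2
1 + 1/(3/2) = 1 + 2/3 = 5/3
3 + 1/(5/3) = 3 + 3/5 = 18/5
1 + 1/(18/5) = 1 + 5/18 = 23/18
6 + 1/(23/18) = 6 + 18/23 = 156/23

156/23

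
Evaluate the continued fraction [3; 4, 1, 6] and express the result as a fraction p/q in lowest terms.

Build up convergents one term at a time:
a_0 = 3: 3/1
a_1 = 4: 13/4
a_2 = 1: 16/5
a_3 = 6: 109/34

109/34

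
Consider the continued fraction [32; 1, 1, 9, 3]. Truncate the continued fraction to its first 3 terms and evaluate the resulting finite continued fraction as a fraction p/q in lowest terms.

Work from the innermost term outward:
Start with 1.
1 + 1/(1/1) = 1 + 1/1 = 2/1
32 + 1/(2/1) = 32 + 1/2 = 65/2

65/2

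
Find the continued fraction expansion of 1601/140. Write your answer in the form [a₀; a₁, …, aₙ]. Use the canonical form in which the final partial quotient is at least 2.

Run the Euclidean algorithm, recording each quotient:
⌊1601/140⌋ = 11, remainder 61
⌊140/61⌋ = 2, remainder 18
⌊61/18⌋ = 3, remainder 7
⌊18/7⌋ = 2, remainder 4
⌊7/4⌋ = 1, remainder 3
⌊4/3⌋ = 1, remainder 1
⌊3/1⌋ = 3, remainder 0

[11; 2, 3, 2, 1, 1, 3]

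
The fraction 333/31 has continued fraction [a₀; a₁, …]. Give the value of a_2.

Repeatedly divide and take the remainder:
333 = 10·31 + 23, so a_0 = 10
31 = 1·23 + 8, so a_1 = 1
23 = 2·8 + 7, so a_2 = 2

2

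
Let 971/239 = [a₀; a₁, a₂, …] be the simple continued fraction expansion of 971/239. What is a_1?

Apply division with remainder until the remainder is 0:
⌊971/239⌋ = 4, remainder 15
⌊239/15⌋ = 15, remainder 14

15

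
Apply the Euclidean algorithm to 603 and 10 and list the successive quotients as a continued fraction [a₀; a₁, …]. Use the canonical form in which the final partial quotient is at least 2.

[60; 3, 3]

603 ÷ 10 → quotient 60, remainder 3
10 ÷ 3 → quotient 3, remainder 1
3 ÷ 1 → quotient 3, remainder 0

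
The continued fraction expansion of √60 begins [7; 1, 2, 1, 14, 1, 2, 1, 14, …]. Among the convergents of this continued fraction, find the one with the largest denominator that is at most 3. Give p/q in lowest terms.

23/3

List convergents until the denominator exceeds the bound:
a_0 = 7: 7/1  (≤ bound)
a_1 = 1: 8/1  (≤ bound)
a_2 = 2: 23/3  (≤ bound)
a_3 = 1: 31/4  (> 3, stop)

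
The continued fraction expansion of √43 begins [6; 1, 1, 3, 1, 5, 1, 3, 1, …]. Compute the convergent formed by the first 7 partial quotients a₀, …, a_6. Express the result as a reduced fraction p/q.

Start with 1.
5 + 1/(1/1) = 5 + 1/1 = 6/1
1 + 1/(6/1) = 1 + 1/6 = 7/6
3 + 1/(7/6) = 3 + 6/7 = 27/7
1 + 1/(27/7) = 1 + 7/27 = 34/27
1 + 1/(34/27) = 1 + 27/34 = 61/34
6 + 1/(61/34) = 6 + 34/61 = 400/61

400/61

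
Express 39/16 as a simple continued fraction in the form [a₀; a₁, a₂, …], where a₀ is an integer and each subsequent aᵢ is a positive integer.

[2; 2, 3, 2]

39 = 2·16 + 7, so a_0 = 2
16 = 2·7 + 2, so a_1 = 2
7 = 3·2 + 1, so a_2 = 3
2 = 2·1 + 0, so a_3 = 2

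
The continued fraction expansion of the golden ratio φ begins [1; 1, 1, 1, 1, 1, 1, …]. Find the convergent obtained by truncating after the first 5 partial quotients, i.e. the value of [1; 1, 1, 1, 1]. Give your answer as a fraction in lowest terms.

a_0 = 1: 1/1
a_1 = 1: 2/1
a_2 = 1: 3/2
a_3 = 1: 5/3
a_4 = 1: 8/5

8/5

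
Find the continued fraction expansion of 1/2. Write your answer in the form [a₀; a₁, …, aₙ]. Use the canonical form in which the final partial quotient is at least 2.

[0; 2]

⌊1/2⌋ = 0, remainder 1
⌊2/1⌋ = 2, remainder 0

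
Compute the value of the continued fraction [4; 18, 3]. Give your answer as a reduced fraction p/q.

Collapse the nested fraction from the inside out:
Start with 3.
18 + 1/(3/1) = 18 + 1/3 = 55/3
4 + 1/(55/3) = 4 + 3/55 = 223/55

223/55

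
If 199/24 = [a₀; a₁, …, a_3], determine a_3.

3

Apply division with remainder until the remainder is 0:
⌊199/24⌋ = 8, remainder 7
⌊24/7⌋ = 3, remainder 3
⌊7/3⌋ = 2, remainder 1
⌊3/1⌋ = 3, remainder 0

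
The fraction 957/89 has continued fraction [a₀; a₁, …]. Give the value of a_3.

Repeatedly divide and take the remainder:
957 ÷ 89 → quotient 10, remainder 67
89 ÷ 67 → quotient 1, remainder 22
67 ÷ 22 → quotient 3, remainder 1
22 ÷ 1 → quotient 22, remainder 0

22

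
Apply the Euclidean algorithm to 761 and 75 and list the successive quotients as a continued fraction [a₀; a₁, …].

761 = 10·75 + 11, so a_0 = 10
75 = 6·11 + 9, so a_1 = 6
11 = 1·9 + 2, so a_2 = 1
9 = 4·2 + 1, so a_3 = 4
2 = 2·1 + 0, so a_4 = 2

[10; 6, 1, 4, 2]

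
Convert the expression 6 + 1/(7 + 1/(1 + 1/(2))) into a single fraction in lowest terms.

Start with 2.
1 + 1/(2/1) = 1 + 1/2 = 3/2
7 + 1/(3/2) = 7 + 2/3 = 23/3
6 + 1/(23/3) = 6 + 3/23 = 141/23

141/23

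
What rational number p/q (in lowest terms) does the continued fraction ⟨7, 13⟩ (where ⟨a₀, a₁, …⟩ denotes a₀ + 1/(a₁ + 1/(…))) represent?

92/13

a_0 = 7: 7/1
a_1 = 13: 92/13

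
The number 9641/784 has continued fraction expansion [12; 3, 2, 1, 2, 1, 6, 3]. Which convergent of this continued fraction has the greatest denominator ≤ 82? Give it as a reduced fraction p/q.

List convergents until the denominator exceeds the bound:
a_0 = 12: 12/1  (≤ bound)
a_1 = 3: 37/3  (≤ bound)
a_2 = 2: 86/7  (≤ bound)
a_3 = 1: 123/10  (≤ bound)
a_4 = 2: 332/27  (≤ bound)
a_5 = 1: 455/37  (≤ bound)
a_6 = 6: 3062/249  (> 82, stop)

455/37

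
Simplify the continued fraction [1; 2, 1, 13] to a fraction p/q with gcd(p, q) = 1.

55/41

a_0 = 1: 1/1
a_1 = 2: 3/2
a_2 = 1: 4/3
a_3 = 13: 55/41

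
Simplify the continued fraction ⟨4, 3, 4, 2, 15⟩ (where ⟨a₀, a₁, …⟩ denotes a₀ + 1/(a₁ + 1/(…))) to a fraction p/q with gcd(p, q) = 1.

1931/448

Build up convergents one term at a time:
a_0 = 4: 4/1
a_1 = 3: 13/3
a_2 = 4: 56/13
a_3 = 2: 125/29
a_4 = 15: 1931/448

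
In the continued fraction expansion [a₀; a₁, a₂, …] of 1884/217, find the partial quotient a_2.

1884 = 8·217 + 148, so a_0 = 8
217 = 1·148 + 69, so a_1 = 1
148 = 2·69 + 10, so a_2 = 2

2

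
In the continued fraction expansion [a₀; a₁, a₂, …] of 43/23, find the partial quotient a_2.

43 = 1·23 + 20, so a_0 = 1
23 = 1·20 + 3, so a_1 = 1
20 = 6·3 + 2, so a_2 = 6

6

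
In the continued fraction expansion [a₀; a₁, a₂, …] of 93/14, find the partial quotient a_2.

1

Apply division with remainder until the remainder is 0:
⌊93/14⌋ = 6, remainder 9
⌊14/9⌋ = 1, remainder 5
⌊9/5⌋ = 1, remainder 4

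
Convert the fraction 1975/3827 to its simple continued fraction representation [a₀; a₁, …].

1975 = 0·3827 + 1975, so a_0 = 0
3827 = 1·1975 + 1852, so a_1 = 1
1975 = 1·1852 + 123, so a_2 = 1
1852 = 15·123 + 7, so a_3 = 15
123 = 17·7 + 4, so a_4 = 17
7 = 1·4 + 3, so a_5 = 1
4 = 1·3 + 1, so a_6 = 1
3 = 3·1 + 0, so a_7 = 3

[0; 1, 1, 15, 17, 1, 1, 3]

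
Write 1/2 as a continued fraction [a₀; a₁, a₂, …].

Apply division with remainder until the remainder is 0:
1 = 0·2 + 1, so a_0 = 0
2 = 2·1 + 0, so a_1 = 2

[0; 2]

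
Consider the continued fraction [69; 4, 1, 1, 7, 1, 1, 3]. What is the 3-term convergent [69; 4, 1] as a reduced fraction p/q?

Collapse the nested fraction from the inside out:
Start with 1.
4 + 1/(1/1) = 4 + 1/1 = 5/1
69 + 1/(5/1) = 69 + 1/5 = 346/5

346/5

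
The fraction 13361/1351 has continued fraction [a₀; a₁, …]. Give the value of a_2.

8

13361 ÷ 1351 → quotient 9, remainder 1202
1351 ÷ 1202 → quotient 1, remainder 149
1202 ÷ 149 → quotient 8, remainder 10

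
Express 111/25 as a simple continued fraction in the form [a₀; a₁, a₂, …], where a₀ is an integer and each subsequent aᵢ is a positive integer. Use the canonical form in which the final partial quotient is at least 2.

[4; 2, 3, 1, 2]

⌊111/25⌋ = 4, remainder 11
⌊25/11⌋ = 2, remainder 3
⌊11/3⌋ = 3, remainder 2
⌊3/2⌋ = 1, remainder 1
⌊2/1⌋ = 2, remainder 0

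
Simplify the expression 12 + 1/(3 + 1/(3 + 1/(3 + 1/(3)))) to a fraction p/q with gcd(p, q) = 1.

1341/109

Start with 3.
3 + 1/(3/1) = 3 + 1/3 = 10/3
3 + 1/(10/3) = 3 + 3/10 = 33/10
3 + 1/(33/10) = 3 + 10/33 = 109/33
12 + 1/(109/33) = 12 + 33/109 = 1341/109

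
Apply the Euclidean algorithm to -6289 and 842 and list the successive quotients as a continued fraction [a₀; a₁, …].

-6289 ÷ 842 → quotient -8, remainder 447
842 ÷ 447 → quotient 1, remainder 395
447 ÷ 395 → quotient 1, remainder 52
395 ÷ 52 → quotient 7, remainder 31
52 ÷ 31 → quotient 1, remainder 21
31 ÷ 21 → quotient 1, remainder 10
21 ÷ 10 → quotient 2, remainder 1
10 ÷ 1 → quotient 10, remainder 0

[-8; 1, 1, 7, 1, 1, 2, 10]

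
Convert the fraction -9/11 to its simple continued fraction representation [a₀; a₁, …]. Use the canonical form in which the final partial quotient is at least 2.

-9 = -1·11 + 2, so a_0 = -1
11 = 5·2 + 1, so a_1 = 5
2 = 2·1 + 0, so a_2 = 2

[-1; 5, 2]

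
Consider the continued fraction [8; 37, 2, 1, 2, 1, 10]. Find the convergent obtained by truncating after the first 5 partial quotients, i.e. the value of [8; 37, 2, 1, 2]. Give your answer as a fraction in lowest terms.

2400/299

Start with 2.
1 + 1/(2/1) = 1 + 1/2 = 3/2
2 + 1/(3/2) = 2 + 2/3 = 8/3
37 + 1/(8/3) = 37 + 3/8 = 299/8
8 + 1/(299/8) = 8 + 8/299 = 2400/299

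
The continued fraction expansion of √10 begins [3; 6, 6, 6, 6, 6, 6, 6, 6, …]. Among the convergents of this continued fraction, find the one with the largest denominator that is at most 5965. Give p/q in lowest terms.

4443/1405

List convergents until the denominator exceeds the bound:
a_0 = 3: 3/1  (≤ bound)
a_1 = 6: 19/6  (≤ bound)
a_2 = 6: 117/37  (≤ bound)
a_3 = 6: 721/228  (≤ bound)
a_4 = 6: 4443/1405  (≤ bound)
a_5 = 6: 27379/8658  (> 5965, stop)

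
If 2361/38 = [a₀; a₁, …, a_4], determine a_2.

1

Apply division with remainder until the remainder is 0:
2361 = 62·38 + 5, so a_0 = 62
38 = 7·5 + 3, so a_1 = 7
5 = 1·3 + 2, so a_2 = 1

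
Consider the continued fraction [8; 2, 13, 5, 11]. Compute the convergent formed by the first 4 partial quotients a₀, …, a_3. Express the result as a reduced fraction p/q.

Work from the innermost term outward:
Start with 5.
13 + 1/(5/1) = 13 + 1/5 = 66/5
2 + 1/(66/5) = 2 + 5/66 = 137/66
8 + 1/(137/66) = 8 + 66/137 = 1162/137

1162/137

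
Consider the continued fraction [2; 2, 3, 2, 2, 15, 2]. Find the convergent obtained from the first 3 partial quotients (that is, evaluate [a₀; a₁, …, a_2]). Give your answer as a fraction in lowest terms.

17/7

a_0 = 2: 2/1
a_1 = 2: 5/2
a_2 = 3: 17/7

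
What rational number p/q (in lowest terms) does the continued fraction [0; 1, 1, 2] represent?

Starting at the tail and folding back:
Start with 2.
1 + 1/(2/1) = 1 + 1/2 = 3/2
1 + 1/(3/2) = 1 + 2/3 = 5/3
0 + 1/(5/3) = 0 + 3/5 = 3/5

3/5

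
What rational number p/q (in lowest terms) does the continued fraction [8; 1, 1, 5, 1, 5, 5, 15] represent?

Work from the innermost term outward:
Start with 15.
5 + 1/(15/1) = 5 + 1/15 = 76/15
5 + 1/(76/15) = 5 + 15/76 = 395/76
1 + 1/(395/76) = 1 + 76/395 = 471/395
5 + 1/(471/395) = 5 + 395/471 = 2750/471
1 + 1/(2750/471) = 1 + 471/2750 = 3221/2750
1 + 1/(3221/2750) = 1 + 2750/3221 = 5971/3221
8 + 1/(5971/3221) = 8 + 3221/5971 = 50989/5971

50989/5971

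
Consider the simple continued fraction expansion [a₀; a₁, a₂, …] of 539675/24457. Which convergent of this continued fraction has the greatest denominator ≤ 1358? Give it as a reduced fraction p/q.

18977/860

a_0 = 22: 22/1  (≤ bound)
a_1 = 15: 331/15  (≤ bound)
a_2 = 11: 3663/166  (≤ bound)
a_3 = 2: 7657/347  (≤ bound)
a_4 = 2: 18977/860  (≤ bound)
a_5 = 2: 45611/2067  (> 1358, stop)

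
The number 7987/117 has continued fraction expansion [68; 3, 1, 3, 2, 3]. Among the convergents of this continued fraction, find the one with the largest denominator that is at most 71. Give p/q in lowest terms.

a_0 = 68: 68/1  (≤ bound)
a_1 = 3: 205/3  (≤ bound)
a_2 = 1: 273/4  (≤ bound)
a_3 = 3: 1024/15  (≤ bound)
a_4 = 2: 2321/34  (≤ bound)
a_5 = 3: 7987/117  (> 71, stop)

2321/34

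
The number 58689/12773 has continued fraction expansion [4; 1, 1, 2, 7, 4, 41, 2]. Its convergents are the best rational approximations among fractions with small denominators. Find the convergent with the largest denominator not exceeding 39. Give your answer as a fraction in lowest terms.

List convergents until the denominator exceeds the bound:
a_0 = 4: 4/1  (≤ bound)
a_1 = 1: 5/1  (≤ bound)
a_2 = 1: 9/2  (≤ bound)
a_3 = 2: 23/5  (≤ bound)
a_4 = 7: 170/37  (≤ bound)
a_5 = 4: 703/153  (> 39, stop)

170/37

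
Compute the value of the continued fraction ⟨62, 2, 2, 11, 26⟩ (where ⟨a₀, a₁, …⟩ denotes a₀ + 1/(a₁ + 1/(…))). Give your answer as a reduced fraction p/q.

92794/1487

Build up convergents one term at a time:
a_0 = 62: 62/1
a_1 = 2: 125/2
a_2 = 2: 312/5
a_3 = 11: 3557/57
a_4 = 26: 92794/1487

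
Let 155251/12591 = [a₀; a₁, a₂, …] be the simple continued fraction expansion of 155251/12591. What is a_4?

⌊155251/12591⌋ = 12, remainder 4159
⌊12591/4159⌋ = 3, remainder 114
⌊4159/114⌋ = 36, remainder 55
⌊114/55⌋ = 2, remainder 4
⌊55/4⌋ = 13, remainder 3

13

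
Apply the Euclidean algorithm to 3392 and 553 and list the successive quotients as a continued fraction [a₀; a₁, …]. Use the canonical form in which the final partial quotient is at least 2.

Apply division with remainder until the remainder is 0:
3392 = 6·553 + 74, so a_0 = 6
553 = 7·74 + 35, so a_1 = 7
74 = 2·35 + 4, so a_2 = 2
35 = 8·4 + 3, so a_3 = 8
4 = 1·3 + 1, so a_4 = 1
3 = 3·1 + 0, so a_5 = 3

[6; 7, 2, 8, 1, 3]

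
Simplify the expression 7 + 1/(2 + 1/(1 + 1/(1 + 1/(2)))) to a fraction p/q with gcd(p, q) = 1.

Start with 2.
1 + 1/(2/1) = 1 + 1/2 = 3/2
1 + 1/(3/2) = 1 + 2/3 = 5/3
2 + 1/(5/3) = 2 + 3/5 = 13/5
7 + 1/(13/5) = 7 + 5/13 = 96/13

96/13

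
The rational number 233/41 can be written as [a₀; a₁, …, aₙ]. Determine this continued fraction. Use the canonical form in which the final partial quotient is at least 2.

Repeatedly divide and take the remainder:
233 = 5·41 + 28, so a_0 = 5
41 = 1·28 + 13, so a_1 = 1
28 = 2·13 + 2, so a_2 = 2
13 = 6·2 + 1, so a_3 = 6
2 = 2·1 + 0, so a_4 = 2

[5; 1, 2, 6, 2]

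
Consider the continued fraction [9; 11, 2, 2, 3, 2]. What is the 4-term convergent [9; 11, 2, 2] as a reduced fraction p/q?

Use the convergent recurrence hₖ = aₖ·hₖ₋₁ + hₖ₋₂ (and likewise for the denominators kₖ):
a_0 = 9: 9/1
a_1 = 11: 100/11
a_2 = 2: 209/23
a_3 = 2: 518/57

518/57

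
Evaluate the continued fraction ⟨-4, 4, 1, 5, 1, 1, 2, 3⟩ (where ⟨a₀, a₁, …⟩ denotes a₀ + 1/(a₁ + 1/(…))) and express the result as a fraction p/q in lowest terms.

Start with 3.
2 + 1/(3/1) = 2 + 1/3 = 7/3
1 + 1/(7/3) = 1 + 3/7 = 10/7
1 + 1/(10/7) = 1 + 7/10 = 17/10
5 + 1/(17/10) = 5 + 10/17 = 95/17
1 + 1/(95/17) = 1 + 17/95 = 112/95
4 + 1/(112/95) = 4 + 95/112 = 543/112
-4 + 1/(543/112) = -4 + 112/543 = -2060/543

-2060/543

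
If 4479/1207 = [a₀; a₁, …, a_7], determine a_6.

1

⌊4479/1207⌋ = 3, remainder 858
⌊1207/858⌋ = 1, remainder 349
⌊858/349⌋ = 2, remainder 160
⌊349/160⌋ = 2, remainder 29
⌊160/29⌋ = 5, remainder 15
⌊29/15⌋ = 1, remainder 14
⌊15/14⌋ = 1, remainder 1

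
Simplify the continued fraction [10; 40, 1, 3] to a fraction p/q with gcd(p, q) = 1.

1634/163

Start with 3.
1 + 1/(3/1) = 1 + 1/3 = 4/3
40 + 1/(4/3) = 40 + 3/4 = 163/4
10 + 1/(163/4) = 10 + 4/163 = 1634/163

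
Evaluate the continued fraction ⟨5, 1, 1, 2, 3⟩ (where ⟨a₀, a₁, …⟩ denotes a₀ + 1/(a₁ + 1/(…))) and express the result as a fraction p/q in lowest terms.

95/17

a_0 = 5: 5/1
a_1 = 1: 6/1
a_2 = 1: 11/2
a_3 = 2: 28/5
a_4 = 3: 95/17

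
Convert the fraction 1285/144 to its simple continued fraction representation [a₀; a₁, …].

[8; 1, 12, 11]

⌊1285/144⌋ = 8, remainder 133
⌊144/133⌋ = 1, remainder 11
⌊133/11⌋ = 12, remainder 1
⌊11/1⌋ = 11, remainder 0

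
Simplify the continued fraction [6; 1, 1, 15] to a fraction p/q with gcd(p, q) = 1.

Starting at the tail and folding back:
Start with 15.
1 + 1/(15/1) = 1 + 1/15 = 16/15
1 + 1/(16/15) = 1 + 15/16 = 31/16
6 + 1/(31/16) = 6 + 16/31 = 202/31

202/31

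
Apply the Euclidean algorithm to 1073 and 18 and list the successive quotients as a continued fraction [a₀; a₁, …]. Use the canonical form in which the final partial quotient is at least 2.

[59; 1, 1, 1, 1, 3]

1073 = 59·18 + 11, so a_0 = 59
18 = 1·11 + 7, so a_1 = 1
11 = 1·7 + 4, so a_2 = 1
7 = 1·4 + 3, so a_3 = 1
4 = 1·3 + 1, so a_4 = 1
3 = 3·1 + 0, so a_5 = 3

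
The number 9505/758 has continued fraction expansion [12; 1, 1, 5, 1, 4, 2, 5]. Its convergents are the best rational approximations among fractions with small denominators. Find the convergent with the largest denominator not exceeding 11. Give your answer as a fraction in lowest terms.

List convergents until the denominator exceeds the bound:
a_0 = 12: 12/1  (≤ bound)
a_1 = 1: 13/1  (≤ bound)
a_2 = 1: 25/2  (≤ bound)
a_3 = 5: 138/11  (≤ bound)
a_4 = 1: 163/13  (> 11, stop)

138/11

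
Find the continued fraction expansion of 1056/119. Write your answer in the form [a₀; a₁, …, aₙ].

Run the Euclidean algorithm, recording each quotient:
⌊1056/119⌋ = 8, remainder 104
⌊119/104⌋ = 1, remainder 15
⌊104/15⌋ = 6, remainder 14
⌊15/14⌋ = 1, remainder 1
⌊14/1⌋ = 14, remainder 0

[8; 1, 6, 1, 14]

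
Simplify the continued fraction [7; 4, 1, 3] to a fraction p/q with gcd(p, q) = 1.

Collapse the nested fraction from the inside out:
Start with 3.
1 + 1/(3/1) = 1 + 1/3 = 4/3
4 + 1/(4/3) = 4 + 3/4 = 19/4
7 + 1/(19/4) = 7 + 4/19 = 137/19

137/19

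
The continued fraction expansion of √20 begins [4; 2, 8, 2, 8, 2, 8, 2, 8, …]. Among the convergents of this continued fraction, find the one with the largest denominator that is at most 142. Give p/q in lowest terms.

a_0 = 4: 4/1  (≤ bound)
a_1 = 2: 9/2  (≤ bound)
a_2 = 8: 76/17  (≤ bound)
a_3 = 2: 161/36  (≤ bound)
a_4 = 8: 1364/305  (> 142, stop)

161/36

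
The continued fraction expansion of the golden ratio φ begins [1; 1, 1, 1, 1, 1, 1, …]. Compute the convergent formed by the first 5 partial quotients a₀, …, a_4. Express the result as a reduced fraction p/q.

8/5

Build up convergents one term at a time:
a_0 = 1: 1/1
a_1 = 1: 2/1
a_2 = 1: 3/2
a_3 = 1: 5/3
a_4 = 1: 8/5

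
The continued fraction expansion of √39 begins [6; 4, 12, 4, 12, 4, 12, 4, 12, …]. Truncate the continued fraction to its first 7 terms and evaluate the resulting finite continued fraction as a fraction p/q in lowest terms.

Start with 12.
4 + 1/(12/1) = 4 + 1/12 = 49/12
12 + 1/(49/12) = 12 + 12/49 = 600/49
4 + 1/(600/49) = 4 + 49/600 = 2449/600
12 + 1/(2449/600) = 12 + 600/2449 = 29988/2449
4 + 1/(29988/2449) = 4 + 2449/29988 = 122401/29988
6 + 1/(122401/29988) = 6 + 29988/122401 = 764394/122401

764394/122401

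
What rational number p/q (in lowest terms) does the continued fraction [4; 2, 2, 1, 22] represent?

704/159

Build up convergents one term at a time:
a_0 = 4: 4/1
a_1 = 2: 9/2
a_2 = 2: 22/5
a_3 = 1: 31/7
a_4 = 22: 704/159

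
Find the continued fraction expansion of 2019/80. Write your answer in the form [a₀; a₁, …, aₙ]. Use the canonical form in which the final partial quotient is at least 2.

Apply division with remainder until the remainder is 0:
2019 = 25·80 + 19, so a_0 = 25
80 = 4·19 + 4, so a_1 = 4
19 = 4·4 + 3, so a_2 = 4
4 = 1·3 + 1, so a_3 = 1
3 = 3·1 + 0, so a_4 = 3

[25; 4, 4, 1, 3]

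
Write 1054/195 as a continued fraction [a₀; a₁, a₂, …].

1054 ÷ 195 → quotient 5, remainder 79
195 ÷ 79 → quotient 2, remainder 37
79 ÷ 37 → quotient 2, remainder 5
37 ÷ 5 → quotient 7, remainder 2
5 ÷ 2 → quotient 2, remainder 1
2 ÷ 1 → quotient 2, remainder 0

[5; 2, 2, 7, 2, 2]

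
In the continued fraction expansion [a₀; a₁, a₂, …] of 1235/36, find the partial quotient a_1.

3

1235 ÷ 36 → quotient 34, remainder 11
36 ÷ 11 → quotient 3, remainder 3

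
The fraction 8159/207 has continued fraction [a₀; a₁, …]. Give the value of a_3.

Repeatedly divide and take the remainder:
⌊8159/207⌋ = 39, remainder 86
⌊207/86⌋ = 2, remainder 35
⌊86/35⌋ = 2, remainder 16
⌊35/16⌋ = 2, remainder 3

2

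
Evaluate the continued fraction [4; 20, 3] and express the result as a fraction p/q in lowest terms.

247/61

Collapse the nested fraction from the inside out:
Start with 3.
20 + 1/(3/1) = 20 + 1/3 = 61/3
4 + 1/(61/3) = 4 + 3/61 = 247/61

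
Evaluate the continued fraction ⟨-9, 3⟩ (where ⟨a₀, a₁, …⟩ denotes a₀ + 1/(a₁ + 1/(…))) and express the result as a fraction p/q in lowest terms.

-26/3

Start with 3.
-9 + 1/(3/1) = -9 + 1/3 = -26/3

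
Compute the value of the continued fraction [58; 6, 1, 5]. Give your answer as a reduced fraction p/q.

2384/41

Starting at the tail and folding back:
Start with 5.
1 + 1/(5/1) = 1 + 1/5 = 6/5
6 + 1/(6/5) = 6 + 5/6 = 41/6
58 + 1/(41/6) = 58 + 6/41 = 2384/41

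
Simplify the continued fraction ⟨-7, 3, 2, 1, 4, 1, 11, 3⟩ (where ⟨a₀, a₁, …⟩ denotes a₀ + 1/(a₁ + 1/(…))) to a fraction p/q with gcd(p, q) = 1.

Work from the innermost term outward:
Start with 3.
11 + 1/(3/1) = 11 + 1/3 = 34/3
1 + 1/(34/3) = 1 + 3/34 = 37/34
4 + 1/(37/34) = 4 + 34/37 = 182/37
1 + 1/(182/37) = 1 + 37/182 = 219/182
2 + 1/(219/182) = 2 + 182/219 = 620/219
3 + 1/(620/219) = 3 + 219/620 = 2079/620
-7 + 1/(2079/620) = -7 + 620/2079 = -13933/2079

-13933/2079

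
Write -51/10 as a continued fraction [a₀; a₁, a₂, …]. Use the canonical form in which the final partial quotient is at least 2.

[-6; 1, 9]

-51 ÷ 10 → quotient -6, remainder 9
10 ÷ 9 → quotient 1, remainder 1
9 ÷ 1 → quotient 9, remainder 0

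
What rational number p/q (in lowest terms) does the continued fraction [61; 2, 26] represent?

a_0 = 61: 61/1
a_1 = 2: 123/2
a_2 = 26: 3259/53

3259/53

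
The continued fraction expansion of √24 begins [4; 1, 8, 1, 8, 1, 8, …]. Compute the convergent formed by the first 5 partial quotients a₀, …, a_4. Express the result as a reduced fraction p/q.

436/89

Start with 8.
1 + 1/(8/1) = 1 + 1/8 = 9/8
8 + 1/(9/8) = 8 + 8/9 = 80/9
1 + 1/(80/9) = 1 + 9/80 = 89/80
4 + 1/(89/80) = 4 + 80/89 = 436/89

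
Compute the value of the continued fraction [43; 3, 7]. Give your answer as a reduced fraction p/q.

953/22

Compute successive convergents:
a_0 = 43: 43/1
a_1 = 3: 130/3
a_2 = 7: 953/22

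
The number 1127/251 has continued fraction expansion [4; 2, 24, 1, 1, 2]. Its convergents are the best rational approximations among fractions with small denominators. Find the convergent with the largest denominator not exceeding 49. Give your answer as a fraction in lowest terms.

220/49

List convergents until the denominator exceeds the bound:
a_0 = 4: 4/1  (≤ bound)
a_1 = 2: 9/2  (≤ bound)
a_2 = 24: 220/49  (≤ bound)
a_3 = 1: 229/51  (> 49, stop)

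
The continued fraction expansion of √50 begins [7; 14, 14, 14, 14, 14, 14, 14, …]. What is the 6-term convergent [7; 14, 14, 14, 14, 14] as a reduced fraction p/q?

a_0 = 7: 7/1
a_1 = 14: 99/14
a_2 = 14: 1393/197
a_3 = 14: 19601/2772
a_4 = 14: 275807/39005
a_5 = 14: 3880899/548842

3880899/548842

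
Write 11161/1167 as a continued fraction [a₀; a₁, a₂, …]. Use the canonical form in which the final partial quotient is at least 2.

[9; 1, 1, 3, 2, 2, 2, 12]

Repeatedly divide and take the remainder:
11161 = 9·1167 + 658, so a_0 = 9
1167 = 1·658 + 509, so a_1 = 1
658 = 1·509 + 149, so a_2 = 1
509 = 3·149 + 62, so a_3 = 3
149 = 2·62 + 25, so a_4 = 2
62 = 2·25 + 12, so a_5 = 2
25 = 2·12 + 1, so a_6 = 2
12 = 12·1 + 0, so a_7 = 12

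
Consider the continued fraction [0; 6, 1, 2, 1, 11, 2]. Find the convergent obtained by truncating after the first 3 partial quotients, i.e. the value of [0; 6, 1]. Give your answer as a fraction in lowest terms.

Use the convergent recurrence hₖ = aₖ·hₖ₋₁ + hₖ₋₂ (and likewise for the denominators kₖ):
a_0 = 0: 0/1
a_1 = 6: 1/6
a_2 = 1: 1/7

1/7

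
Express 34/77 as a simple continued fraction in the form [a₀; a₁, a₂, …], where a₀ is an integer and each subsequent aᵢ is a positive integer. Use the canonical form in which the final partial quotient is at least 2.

34 ÷ 77 → quotient 0, remainder 34
77 ÷ 34 → quotient 2, remainder 9
34 ÷ 9 → quotient 3, remainder 7
9 ÷ 7 → quotient 1, remainder 2
7 ÷ 2 → quotient 3, remainder 1
2 ÷ 1 → quotient 2, remainder 0

[0; 2, 3, 1, 3, 2]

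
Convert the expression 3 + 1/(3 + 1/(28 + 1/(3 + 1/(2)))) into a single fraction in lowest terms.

2001/601

Start with 2.
3 + 1/(2/1) = 3 + 1/2 = 7/2
28 + 1/(7/2) = 28 + 2/7 = 198/7
3 + 1/(198/7) = 3 + 7/198 = 601/198
3 + 1/(601/198) = 3 + 198/601 = 2001/601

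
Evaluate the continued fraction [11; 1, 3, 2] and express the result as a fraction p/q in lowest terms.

106/9

a_0 = 11: 11/1
a_1 = 1: 12/1
a_2 = 3: 47/4
a_3 = 2: 106/9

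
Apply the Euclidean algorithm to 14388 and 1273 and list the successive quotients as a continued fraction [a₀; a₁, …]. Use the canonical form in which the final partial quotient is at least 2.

14388 = 11·1273 + 385, so a_0 = 11
1273 = 3·385 + 118, so a_1 = 3
385 = 3·118 + 31, so a_2 = 3
118 = 3·31 + 25, so a_3 = 3
31 = 1·25 + 6, so a_4 = 1
25 = 4·6 + 1, so a_5 = 4
6 = 6·1 + 0, so a_6 = 6

[11; 3, 3, 3, 1, 4, 6]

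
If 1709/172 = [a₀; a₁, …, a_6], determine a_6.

3

1709 ÷ 172 → quotient 9, remainder 161
172 ÷ 161 → quotient 1, remainder 11
161 ÷ 11 → quotient 14, remainder 7
11 ÷ 7 → quotient 1, remainder 4
7 ÷ 4 → quotient 1, remainder 3
4 ÷ 3 → quotient 1, remainder 1
3 ÷ 1 → quotient 3, remainder 0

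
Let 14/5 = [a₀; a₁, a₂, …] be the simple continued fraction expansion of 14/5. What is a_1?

1

14 ÷ 5 → quotient 2, remainder 4
5 ÷ 4 → quotient 1, remainder 1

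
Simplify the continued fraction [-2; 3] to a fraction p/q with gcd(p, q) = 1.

-5/3

Build up convergents one term at a time:
a_0 = -2: -2/1
a_1 = 3: -5/3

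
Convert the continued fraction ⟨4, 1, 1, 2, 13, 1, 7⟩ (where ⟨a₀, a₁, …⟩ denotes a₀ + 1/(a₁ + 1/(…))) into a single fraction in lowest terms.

2625/571

Start with 7.
1 + 1/(7/1) = 1 + 1/7 = 8/7
13 + 1/(8/7) = 13 + 7/8 = 111/8
2 + 1/(111/8) = 2 + 8/111 = 230/111
1 + 1/(230/111) = 1 + 111/230 = 341/230
1 + 1/(341/230) = 1 + 230/341 = 571/341
4 + 1/(571/341) = 4 + 341/571 = 2625/571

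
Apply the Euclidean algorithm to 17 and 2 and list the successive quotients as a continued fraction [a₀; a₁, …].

Apply division with remainder until the remainder is 0:
17 = 8·2 + 1, so a_0 = 8
2 = 2·1 + 0, so a_1 = 2

[8; 2]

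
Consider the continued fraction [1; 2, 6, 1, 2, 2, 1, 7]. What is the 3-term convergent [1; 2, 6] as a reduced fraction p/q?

19/13

Start with 6.
2 + 1/(6/1) = 2 + 1/6 = 13/6
1 + 1/(13/6) = 1 + 6/13 = 19/13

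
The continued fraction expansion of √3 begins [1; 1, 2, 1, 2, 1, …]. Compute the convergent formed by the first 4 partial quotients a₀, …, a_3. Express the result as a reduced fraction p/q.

Compute successive convergents:
a_0 = 1: 1/1
a_1 = 1: 2/1
a_2 = 2: 5/3
a_3 = 1: 7/4

7/4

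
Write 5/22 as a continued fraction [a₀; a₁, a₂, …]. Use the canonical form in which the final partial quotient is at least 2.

5 ÷ 22 → quotient 0, remainder 5
22 ÷ 5 → quotient 4, remainder 2
5 ÷ 2 → quotient 2, remainder 1
2 ÷ 1 → quotient 2, remainder 0

[0; 4, 2, 2]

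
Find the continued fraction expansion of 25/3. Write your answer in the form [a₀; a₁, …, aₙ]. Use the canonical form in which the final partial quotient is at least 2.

[8; 3]

⌊25/3⌋ = 8, remainder 1
⌊3/1⌋ = 3, remainder 0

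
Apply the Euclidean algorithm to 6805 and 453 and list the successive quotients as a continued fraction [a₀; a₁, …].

[15; 45, 3, 3]

6805 = 15·453 + 10, so a_0 = 15
453 = 45·10 + 3, so a_1 = 45
10 = 3·3 + 1, so a_2 = 3
3 = 3·1 + 0, so a_3 = 3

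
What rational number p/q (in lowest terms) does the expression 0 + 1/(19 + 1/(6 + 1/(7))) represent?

43/824

Start with 7.
6 + 1/(7/1) = 6 + 1/7 = 43/7
19 + 1/(43/7) = 19 + 7/43 = 824/43
0 + 1/(824/43) = 0 + 43/824 = 43/824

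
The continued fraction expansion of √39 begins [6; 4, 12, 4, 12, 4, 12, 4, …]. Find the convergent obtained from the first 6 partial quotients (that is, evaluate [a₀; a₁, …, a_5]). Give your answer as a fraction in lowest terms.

62425/9996

a_0 = 6: 6/1
a_1 = 4: 25/4
a_2 = 12: 306/49
a_3 = 4: 1249/200
a_4 = 12: 15294/2449
a_5 = 4: 62425/9996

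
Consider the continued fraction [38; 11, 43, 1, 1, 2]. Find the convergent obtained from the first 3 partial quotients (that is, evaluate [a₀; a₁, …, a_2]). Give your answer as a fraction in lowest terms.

Start with 43.
11 + 1/(43/1) = 11 + 1/43 = 474/43
38 + 1/(474/43) = 38 + 43/474 = 18055/474

18055/474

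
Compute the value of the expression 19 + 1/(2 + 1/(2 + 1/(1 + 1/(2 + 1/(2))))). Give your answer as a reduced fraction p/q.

874/45

a_0 = 19: 19/1
a_1 = 2: 39/2
a_2 = 2: 97/5
a_3 = 1: 136/7
a_4 = 2: 369/19
a_5 = 2: 874/45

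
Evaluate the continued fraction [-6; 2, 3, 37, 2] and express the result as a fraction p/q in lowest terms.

-2947/529

Starting at the tail and folding back:
Start with 2.
37 + 1/(2/1) = 37 + 1/2 = 75/2
3 + 1/(75/2) = 3 + 2/75 = 227/75
2 + 1/(227/75) = 2 + 75/227 = 529/227
-6 + 1/(529/227) = -6 + 227/529 = -2947/529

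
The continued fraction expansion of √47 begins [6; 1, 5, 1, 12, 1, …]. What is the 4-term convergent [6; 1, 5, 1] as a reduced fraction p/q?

a_0 = 6: 6/1
a_1 = 1: 7/1
a_2 = 5: 41/6
a_3 = 1: 48/7

48/7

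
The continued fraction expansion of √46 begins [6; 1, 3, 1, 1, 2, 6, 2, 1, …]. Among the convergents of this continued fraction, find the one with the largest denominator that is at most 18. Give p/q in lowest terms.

List convergents until the denominator exceeds the bound:
a_0 = 6: 6/1  (≤ bound)
a_1 = 1: 7/1  (≤ bound)
a_2 = 3: 27/4  (≤ bound)
a_3 = 1: 34/5  (≤ bound)
a_4 = 1: 61/9  (≤ bound)
a_5 = 2: 156/23  (> 18, stop)

61/9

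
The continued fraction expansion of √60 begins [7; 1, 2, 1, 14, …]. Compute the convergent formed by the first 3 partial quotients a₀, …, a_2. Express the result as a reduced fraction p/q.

Starting at the tail and folding back:
Start with 2.
1 + 1/(2/1) = 1 + 1/2 = 3/2
7 + 1/(3/2) = 7 + 2/3 = 23/3

23/3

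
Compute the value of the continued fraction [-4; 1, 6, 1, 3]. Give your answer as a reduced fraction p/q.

-97/31

a_0 = -4: -4/1
a_1 = 1: -3/1
a_2 = 6: -22/7
a_3 = 1: -25/8
a_4 = 3: -97/31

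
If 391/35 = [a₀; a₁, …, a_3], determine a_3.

391 ÷ 35 → quotient 11, remainder 6
35 ÷ 6 → quotient 5, remainder 5
6 ÷ 5 → quotient 1, remainder 1
5 ÷ 1 → quotient 5, remainder 0

5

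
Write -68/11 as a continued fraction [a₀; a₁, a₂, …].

-68 ÷ 11 → quotient -7, remainder 9
11 ÷ 9 → quotient 1, remainder 2
9 ÷ 2 → quotient 4, remainder 1
2 ÷ 1 → quotient 2, remainder 0

[-7; 1, 4, 2]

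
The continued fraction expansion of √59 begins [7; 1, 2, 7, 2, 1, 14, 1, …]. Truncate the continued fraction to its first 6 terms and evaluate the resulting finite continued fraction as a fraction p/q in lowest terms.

Use the convergent recurrence hₖ = aₖ·hₖ₋₁ + hₖ₋₂ (and likewise for the denominators kₖ):
a_0 = 7: 7/1
a_1 = 1: 8/1
a_2 = 2: 23/3
a_3 = 7: 169/22
a_4 = 2: 361/47
a_5 = 1: 530/69

530/69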